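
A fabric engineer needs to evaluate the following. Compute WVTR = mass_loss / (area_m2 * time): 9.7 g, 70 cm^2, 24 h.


Formula: WVTR = mass_loss / (area * time)
Step 1: Convert area: 70 cm^2 = 0.007 m^2
Step 2: WVTR = 9.7 g / (0.007 m^2 * 24 h)
Step 3: WVTR = 9.7 / 0.168 = 57.7 g/m^2/h

57.7 g/m^2/h


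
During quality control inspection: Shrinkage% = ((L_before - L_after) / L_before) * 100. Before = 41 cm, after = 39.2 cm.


Formula: Shrinkage% = ((L_before - L_after) / L_before) * 100
Step 1: Shrinkage = 41 - 39.2 = 1.8 cm
Step 2: Shrinkage% = (1.8 / 41) * 100
Step 3: Shrinkage% = 0.043902 * 100 = 4.3902% ≈ 4.4%

4.4%


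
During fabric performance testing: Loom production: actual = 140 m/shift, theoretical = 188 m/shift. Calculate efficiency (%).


Formula: Efficiency% = (Actual output / Theoretical output) * 100
Efficiency% = (140 / 188) * 100
Efficiency% = 0.744681 * 100 = 74.4681% ≈ 74.5%

74.5%


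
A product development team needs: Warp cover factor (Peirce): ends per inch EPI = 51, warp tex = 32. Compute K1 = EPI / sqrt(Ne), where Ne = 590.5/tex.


Formula: K1 = EPI / sqrt(Ne), with Ne = 590.5 / tex_warp
Step 1: Ne = 590.5 / 32 = 18.453
Step 2: sqrt(Ne) = sqrt(18.453) = 4.2957
Step 3: K1 = 51 / 4.2957 = 11.9

11.9


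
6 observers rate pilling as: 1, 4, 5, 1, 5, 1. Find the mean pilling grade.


Formula: Mean = sum / count
Sum = 1 + 4 + 5 + 1 + 5 + 1 = 17
Mean = 17 / 6 = 2.8

2.8


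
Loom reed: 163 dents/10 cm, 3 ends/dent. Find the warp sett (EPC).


Formula: EPC = (dents per 10 cm * ends per dent) / 10
Step 1: Total ends per 10 cm = 163 * 3 = 489
Step 2: EPC = 489 / 10 = 48.9 ends/cm

48.9 ends/cm


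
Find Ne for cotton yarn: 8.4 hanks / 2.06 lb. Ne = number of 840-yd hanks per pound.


Formula: Ne = hanks / mass_lb
Substituting: Ne = 8.4 / 2.06
Ne = 4.1

4.1 Ne


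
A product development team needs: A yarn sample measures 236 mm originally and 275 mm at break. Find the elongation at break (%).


Formula: Elongation (%) = ((L_break - L0) / L0) * 100
Step 1: Extension = 275 - 236 = 39 mm
Step 2: Elongation = (39 / 236) * 100
Step 3: Elongation = 0.165254 * 100 = 16.5254% ≈ 16.5%

16.5%


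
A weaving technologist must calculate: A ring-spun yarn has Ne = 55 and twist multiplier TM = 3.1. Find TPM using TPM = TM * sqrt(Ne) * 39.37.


Formula: TPM = TM * sqrt(Ne) * 39.37
Step 1: sqrt(Ne) = sqrt(55) = 7.4162
Step 2: TM * sqrt(Ne) = 3.1 * 7.4162 = 22.9902
Step 3: TPM = 22.9902 * 39.37 = 905 twists/m

905 twists/m


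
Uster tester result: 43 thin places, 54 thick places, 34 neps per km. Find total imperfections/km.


Formula: Total = thin places + thick places + neps
Total = 43 + 54 + 34
Total = 131 imperfections/km

131 imperfections/km


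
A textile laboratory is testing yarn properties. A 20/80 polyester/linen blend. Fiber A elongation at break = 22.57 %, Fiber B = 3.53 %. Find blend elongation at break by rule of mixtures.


Formula: Blend property = (fraction_A * property_A) + (fraction_B * property_B)
Step 1: Contribution A = 20/100 * 22.57 % = 4.514 %
Step 2: Contribution B = 80/100 * 3.53 % = 2.824 %
Step 3: Blend elongation at break = 4.514 + 2.824 = 7.338 %

7.338 %


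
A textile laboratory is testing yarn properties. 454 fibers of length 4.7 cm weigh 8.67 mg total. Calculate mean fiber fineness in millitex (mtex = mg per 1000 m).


Formula: fineness (mtex) = mass (mg) / total length (km) = (mass_mg / total_length_m) * 1000
Step 1: Convert fiber length: 4.7 cm = 0.047 m
Step 2: Total fiber length = 454 * 0.047 = 21.338 m
Step 3: Linear density = 8.67 mg / 21.338 m = 0.4063 mg/m
Step 4: fineness = 0.4063 * 1000 = 406.3 mtex

406.3 mtex


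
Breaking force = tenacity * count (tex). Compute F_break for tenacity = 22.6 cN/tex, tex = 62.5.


Formula: Breaking force = Tenacity * Linear density
F = 22.6 cN/tex * 62.5 tex
F = 1412.50 cN

1412.50 cN


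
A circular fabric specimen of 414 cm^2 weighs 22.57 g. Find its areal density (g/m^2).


Formula: GSM = mass_g / area_m2
Step 1: Convert area: 414 cm^2 = 414 / 10000 = 0.0414 m^2
Step 2: GSM = 22.57 g / 0.0414 m^2 = 545.2 g/m^2

545.2 g/m^2


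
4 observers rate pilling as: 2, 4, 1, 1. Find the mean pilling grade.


Formula: Mean = sum / count
Sum = 2 + 4 + 1 + 1 = 8
Mean = 8 / 4 = 2.0

2.0


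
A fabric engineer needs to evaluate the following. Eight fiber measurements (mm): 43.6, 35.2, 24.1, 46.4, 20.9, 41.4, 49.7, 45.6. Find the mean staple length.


Formula: Mean = sum of lengths / count
Sum = 43.6 + 35.2 + 24.1 + 46.4 + 20.9 + 41.4 + 49.7 + 45.6
Sum = 306.9 mm
Mean = 306.9 / 8 = 38.36 mm

38.36 mm


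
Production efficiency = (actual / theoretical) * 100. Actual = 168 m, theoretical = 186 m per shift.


Formula: Efficiency% = (Actual output / Theoretical output) * 100
Efficiency% = (168 / 186) * 100
Efficiency% = 0.903226 * 100 = 90.3226% ≈ 90.3%

90.3%


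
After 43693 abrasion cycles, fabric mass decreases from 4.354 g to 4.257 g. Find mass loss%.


Formula: Mass loss% = ((m_before - m_after) / m_before) * 100
Step 1: Mass loss = 4.354 - 4.257 = 0.097 g
Step 2: Ratio = 0.097 / 4.354 = 0.0222784
Step 3: Mass loss% = 0.0222784 * 100 = 2.22784% ≈ 2.23%

2.23%


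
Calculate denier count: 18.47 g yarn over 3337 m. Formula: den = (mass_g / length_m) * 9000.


Formula: den = (mass_g / length_m) * 9000
Substituting: den = (18.47 / 3337) * 9000
Intermediate: 18.47 / 3337 = 0.00553491 g/m
den = 0.00553491 * 9000 = 49.8 denier

49.8 denier


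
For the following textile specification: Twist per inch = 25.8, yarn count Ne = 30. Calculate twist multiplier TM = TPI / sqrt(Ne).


Formula: TM = TPI / sqrt(Ne)
Step 1: sqrt(Ne) = sqrt(30) = 5.4772
Step 2: TM = 25.8 / 5.4772 = 4.71

4.71 TM


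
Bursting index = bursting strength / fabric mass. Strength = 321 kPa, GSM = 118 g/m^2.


Formula: Bursting Index = Bursting Strength / Fabric GSM
BI = 321 kPa / 118 g/m^2
BI = 2.720 kPa/(g/m^2)

2.720 kPa/(g/m^2)


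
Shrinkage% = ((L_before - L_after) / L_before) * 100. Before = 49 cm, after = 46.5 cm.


Formula: Shrinkage% = ((L_before - L_after) / L_before) * 100
Step 1: Shrinkage = 49 - 46.5 = 2.5 cm
Step 2: Shrinkage% = (2.5 / 49) * 100
Step 3: Shrinkage% = 0.05102 * 100 = 5.102% ≈ 5.1%

5.1%


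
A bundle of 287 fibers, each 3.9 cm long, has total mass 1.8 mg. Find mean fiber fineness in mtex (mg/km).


Formula: fineness (mtex) = mass (mg) / total length (km) = (mass_mg / total_length_m) * 1000
Step 1: Convert fiber length: 3.9 cm = 0.039 m
Step 2: Total fiber length = 287 * 0.039 = 11.193 m
Step 3: Linear density = 1.8 mg / 11.193 m = 0.1608 mg/m
Step 4: fineness = 0.1608 * 1000 = 160.8 mtex

160.8 mtex


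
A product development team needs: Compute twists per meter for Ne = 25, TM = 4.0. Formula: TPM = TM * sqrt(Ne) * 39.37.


Formula: TPM = TM * sqrt(Ne) * 39.37
Step 1: sqrt(Ne) = sqrt(25) = 5
Step 2: TM * sqrt(Ne) = 4.0 * 5 = 20
Step 3: TPM = 20 * 39.37 = 787 twists/m

787 twists/m


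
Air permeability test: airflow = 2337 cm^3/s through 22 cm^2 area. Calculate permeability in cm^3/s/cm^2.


Formula: Air Permeability = Airflow / Test Area
AP = 2337 cm^3/s / 22 cm^2
AP = 106.2 cm^3/s/cm^2

106.2 cm^3/s/cm^2


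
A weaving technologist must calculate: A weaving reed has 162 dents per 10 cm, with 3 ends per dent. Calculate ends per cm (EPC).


Formula: EPC = (dents per 10 cm * ends per dent) / 10
Step 1: Total ends per 10 cm = 162 * 3 = 486
Step 2: EPC = 486 / 10 = 48.6 ends/cm

48.6 ends/cm


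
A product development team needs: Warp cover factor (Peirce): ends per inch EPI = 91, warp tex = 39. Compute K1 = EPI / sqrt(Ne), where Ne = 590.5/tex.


Formula: K1 = EPI / sqrt(Ne), with Ne = 590.5 / tex_warp
Step 1: Ne = 590.5 / 39 = 15.141
Step 2: sqrt(Ne) = sqrt(15.141) = 3.8911
Step 3: K1 = 91 / 3.8911 = 23.4

23.4


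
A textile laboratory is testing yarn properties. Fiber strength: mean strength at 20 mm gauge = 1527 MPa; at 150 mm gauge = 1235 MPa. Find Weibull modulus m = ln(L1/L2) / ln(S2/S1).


Formula: m = ln(L1/L2) / ln(S2/S1)
Step 1: ln(L1/L2) = ln(20/150) = -2.01490
Step 2: S2/S1 = 1235/1527 = 0.80878
Step 3: ln(S2/S1) = ln(0.80878) = -0.21223
Step 4: m = -2.01490 / -0.21223 = 9.49

9.49 (Weibull m)


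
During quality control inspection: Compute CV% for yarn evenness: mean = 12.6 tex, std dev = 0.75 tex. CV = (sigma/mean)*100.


Formula: CV% = (standard deviation / mean) * 100
Step 1: Ratio = 0.75 / 12.6 = 0.059524
Step 2: CV% = 0.059524 * 100 = 5.9524% ≈ 6.0%

6.0%


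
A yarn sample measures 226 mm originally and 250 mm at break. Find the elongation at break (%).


Formula: Elongation (%) = ((L_break - L0) / L0) * 100
Step 1: Extension = 250 - 226 = 24 mm
Step 2: Elongation = (24 / 226) * 100
Step 3: Elongation = 0.106195 * 100 = 10.6195% ≈ 10.6%

10.6%


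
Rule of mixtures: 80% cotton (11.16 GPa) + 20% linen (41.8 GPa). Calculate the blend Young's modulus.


Formula: Blend property = (fraction_A * property_A) + (fraction_B * property_B)
Step 1: Contribution A = 80/100 * 11.16 GPa = 8.928 GPa
Step 2: Contribution B = 20/100 * 41.8 GPa = 8.36 GPa
Step 3: Blend Young's modulus = 8.928 + 8.36 = 17.288 GPa

17.288 GPa


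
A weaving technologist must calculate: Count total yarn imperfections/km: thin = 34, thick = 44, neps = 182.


Formula: Total = thin places + thick places + neps
Total = 34 + 44 + 182
Total = 260 imperfections/km

260 imperfections/km


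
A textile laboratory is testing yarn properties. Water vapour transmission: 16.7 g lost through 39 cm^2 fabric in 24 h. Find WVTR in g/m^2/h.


Formula: WVTR = mass_loss / (area * time)
Step 1: Convert area: 39 cm^2 = 0.0039 m^2
Step 2: WVTR = 16.7 g / (0.0039 m^2 * 24 h)
Step 3: WVTR = 16.7 / 0.0936 = 178.4 g/m^2/h

178.4 g/m^2/h


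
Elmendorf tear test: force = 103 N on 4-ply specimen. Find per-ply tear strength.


Formula: Per-ply strength = Total force / Number of plies
Per-ply = 103 N / 4
Per-ply = 25.75 N

25.75 N


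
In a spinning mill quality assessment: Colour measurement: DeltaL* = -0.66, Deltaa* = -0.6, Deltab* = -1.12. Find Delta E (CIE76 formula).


Formula: Delta E = sqrt(dL*^2 + da*^2 + db*^2)
Step 1: dL*^2 = (-0.66)^2 = 0.4356
Step 2: da*^2 = (-0.6)^2 = 0.36
Step 3: db*^2 = (-1.12)^2 = 1.2544
Step 4: Sum = 0.4356 + 0.36 + 1.2544 = 2.05
Step 5: Delta E = sqrt(2.05) = 1.43

1.43 Delta E


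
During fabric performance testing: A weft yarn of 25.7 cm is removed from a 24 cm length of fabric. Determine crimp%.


Formula: Crimp% = ((L_yarn - L_fabric) / L_fabric) * 100
Step 1: Extension = 25.7 - 24 = 1.7 cm
Step 2: Crimp% = (1.7 / 24) * 100
Step 3: Crimp% = 0.070833 * 100 = 7.0833% ≈ 7.1%

7.1%


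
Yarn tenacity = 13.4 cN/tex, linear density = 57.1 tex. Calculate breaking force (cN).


Formula: Breaking force = Tenacity * Linear density
F = 13.4 cN/tex * 57.1 tex
F = 765.14 cN

765.14 cN


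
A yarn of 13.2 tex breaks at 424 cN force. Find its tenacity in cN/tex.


Formula: Tenacity = Breaking force / Linear density
Tenacity = 424 cN / 13.2 tex
Tenacity = 32.12 cN/tex

32.12 cN/tex


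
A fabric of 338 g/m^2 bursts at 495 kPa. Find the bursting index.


Formula: Bursting Index = Bursting Strength / Fabric GSM
BI = 495 kPa / 338 g/m^2
BI = 1.464 kPa/(g/m^2)

1.464 kPa/(g/m^2)


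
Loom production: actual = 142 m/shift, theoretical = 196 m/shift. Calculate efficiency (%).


Formula: Efficiency% = (Actual output / Theoretical output) * 100
Efficiency% = (142 / 196) * 100
Efficiency% = 0.72449 * 100 = 72.449% ≈ 72.4%

72.4%


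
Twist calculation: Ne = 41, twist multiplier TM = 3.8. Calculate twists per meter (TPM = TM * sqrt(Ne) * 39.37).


Formula: TPM = TM * sqrt(Ne) * 39.37
Step 1: sqrt(Ne) = sqrt(41) = 6.4031
Step 2: TM * sqrt(Ne) = 3.8 * 6.4031 = 24.3318
Step 3: TPM = 24.3318 * 39.37 = 958 twists/m

958 twists/m


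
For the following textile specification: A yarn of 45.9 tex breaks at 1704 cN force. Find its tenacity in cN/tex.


Formula: Tenacity = Breaking force / Linear density
Tenacity = 1704 cN / 45.9 tex
Tenacity = 37.12 cN/tex

37.12 cN/tex


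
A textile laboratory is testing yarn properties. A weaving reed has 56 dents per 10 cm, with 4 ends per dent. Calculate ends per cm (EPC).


Formula: EPC = (dents per 10 cm * ends per dent) / 10
Step 1: Total ends per 10 cm = 56 * 4 = 224
Step 2: EPC = 224 / 10 = 22.4 ends/cm

22.4 ends/cm


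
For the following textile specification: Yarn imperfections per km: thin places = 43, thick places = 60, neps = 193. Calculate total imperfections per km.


Formula: Total = thin places + thick places + neps
Total = 43 + 60 + 193
Total = 296 imperfections/km

296 imperfections/km


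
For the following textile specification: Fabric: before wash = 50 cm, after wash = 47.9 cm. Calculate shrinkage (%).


Formula: Shrinkage% = ((L_before - L_after) / L_before) * 100
Step 1: Shrinkage = 50 - 47.9 = 2.1 cm
Step 2: Shrinkage% = (2.1 / 50) * 100
Step 3: Shrinkage% = 0.042 * 100 = 4.2%

4.2%


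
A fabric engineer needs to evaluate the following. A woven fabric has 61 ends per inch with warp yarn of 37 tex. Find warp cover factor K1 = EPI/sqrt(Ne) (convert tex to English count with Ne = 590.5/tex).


Formula: K1 = EPI / sqrt(Ne), with Ne = 590.5 / tex_warp
Step 1: Ne = 590.5 / 37 = 15.959
Step 2: sqrt(Ne) = sqrt(15.959) = 3.9949
Step 3: K1 = 61 / 3.9949 = 15.3

15.3


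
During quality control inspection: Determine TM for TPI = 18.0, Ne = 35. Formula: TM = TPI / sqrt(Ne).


Formula: TM = TPI / sqrt(Ne)
Step 1: sqrt(Ne) = sqrt(35) = 5.9161
Step 2: TM = 18.0 / 5.9161 = 3.04

3.04 TM


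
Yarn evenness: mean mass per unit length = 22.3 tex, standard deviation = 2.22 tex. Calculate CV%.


Formula: CV% = (standard deviation / mean) * 100
Step 1: Ratio = 2.22 / 22.3 = 0.099552
Step 2: CV% = 0.099552 * 100 = 9.9552% ≈ 10.0%

10.0%


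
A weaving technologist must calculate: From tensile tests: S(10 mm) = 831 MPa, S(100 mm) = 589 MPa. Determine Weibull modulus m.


Formula: m = ln(L1/L2) / ln(S2/S1)
Step 1: ln(L1/L2) = ln(10/100) = -2.30259
Step 2: S2/S1 = 589/831 = 0.70878
Step 3: ln(S2/S1) = ln(0.70878) = -0.34421
Step 4: m = -2.30259 / -0.34421 = 6.69

6.69 (Weibull m)


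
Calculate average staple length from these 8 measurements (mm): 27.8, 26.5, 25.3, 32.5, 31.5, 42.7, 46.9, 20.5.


Formula: Mean = sum of lengths / count
Sum = 27.8 + 26.5 + 25.3 + 32.5 + 31.5 + 42.7 + 46.9 + 20.5
Sum = 253.7 mm
Mean = 253.7 / 8 = 31.71 mm

31.71 mm


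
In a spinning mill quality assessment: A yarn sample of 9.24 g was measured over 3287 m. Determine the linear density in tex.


Formula: Tex = (mass_g / length_m) * 1000
Substituting: Tex = (9.24 / 3287) * 1000
Intermediate: 9.24 / 3287 = 0.00281107 g/m
Tex = 0.00281107 * 1000 = 2.81 tex

2.81 tex


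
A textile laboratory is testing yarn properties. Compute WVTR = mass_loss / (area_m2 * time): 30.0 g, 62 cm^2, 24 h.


Formula: WVTR = mass_loss / (area * time)
Step 1: Convert area: 62 cm^2 = 0.0062 m^2
Step 2: WVTR = 30.0 g / (0.0062 m^2 * 24 h)
Step 3: WVTR = 30.0 / 0.1488 = 201.6 g/m^2/h

201.6 g/m^2/h


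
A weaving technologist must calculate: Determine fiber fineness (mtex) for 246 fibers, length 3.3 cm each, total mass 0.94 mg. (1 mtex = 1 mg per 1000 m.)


Formula: fineness (mtex) = mass (mg) / total length (km) = (mass_mg / total_length_m) * 1000
Step 1: Convert fiber length: 3.3 cm = 0.033 m
Step 2: Total fiber length = 246 * 0.033 = 8.118 m
Step 3: Linear density = 0.94 mg / 8.118 m = 0.1158 mg/m
Step 4: fineness = 0.1158 * 1000 = 115.8 mtex

115.8 mtex


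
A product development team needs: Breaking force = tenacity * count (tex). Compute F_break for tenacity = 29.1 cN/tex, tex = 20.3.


Formula: Breaking force = Tenacity * Linear density
F = 29.1 cN/tex * 20.3 tex
F = 590.73 cN

590.73 cN


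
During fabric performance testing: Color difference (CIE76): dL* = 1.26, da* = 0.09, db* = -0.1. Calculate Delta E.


Formula: Delta E = sqrt(dL*^2 + da*^2 + db*^2)
Step 1: dL*^2 = 1.26^2 = 1.5876
Step 2: da*^2 = 0.09^2 = 0.0081
Step 3: db*^2 = (-0.1)^2 = 0.01
Step 4: Sum = 1.5876 + 0.0081 + 0.01 = 1.6057
Step 5: Delta E = sqrt(1.6057) = 1.27

1.27 Delta E


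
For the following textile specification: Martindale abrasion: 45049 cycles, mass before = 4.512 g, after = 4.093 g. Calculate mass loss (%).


Formula: Mass loss% = ((m_before - m_after) / m_before) * 100
Step 1: Mass loss = 4.512 - 4.093 = 0.419 g
Step 2: Ratio = 0.419 / 4.512 = 0.0928635
Step 3: Mass loss% = 0.0928635 * 100 = 9.28635% ≈ 9.29%

9.29%


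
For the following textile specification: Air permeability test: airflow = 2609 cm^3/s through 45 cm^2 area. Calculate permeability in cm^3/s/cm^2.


Formula: Air Permeability = Airflow / Test Area
AP = 2609 cm^3/s / 45 cm^2
AP = 58.0 cm^3/s/cm^2

58.0 cm^3/s/cm^2


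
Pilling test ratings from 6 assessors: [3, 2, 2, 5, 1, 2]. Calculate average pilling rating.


Formula: Mean = sum / count
Sum = 3 + 2 + 2 + 5 + 1 + 2 = 15
Mean = 15 / 6 = 2.5

2.5


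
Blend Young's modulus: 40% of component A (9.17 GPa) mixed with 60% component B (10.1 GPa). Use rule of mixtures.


Formula: Blend property = (fraction_A * property_A) + (fraction_B * property_B)
Step 1: Contribution A = 40/100 * 9.17 GPa = 3.668 GPa
Step 2: Contribution B = 60/100 * 10.1 GPa = 6.06 GPa
Step 3: Blend Young's modulus = 3.668 + 6.06 = 9.728 GPa

9.728 GPa


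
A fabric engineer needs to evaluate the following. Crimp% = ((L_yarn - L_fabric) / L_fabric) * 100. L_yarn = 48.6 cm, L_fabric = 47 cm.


Formula: Crimp% = ((L_yarn - L_fabric) / L_fabric) * 100
Step 1: Extension = 48.6 - 47 = 1.6 cm
Step 2: Crimp% = (1.6 / 47) * 100
Step 3: Crimp% = 0.034043 * 100 = 3.4043% ≈ 3.4%

3.4%


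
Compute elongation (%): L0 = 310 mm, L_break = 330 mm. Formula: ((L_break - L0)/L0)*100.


Formula: Elongation (%) = ((L_break - L0) / L0) * 100
Step 1: Extension = 330 - 310 = 20 mm
Step 2: Elongation = (20 / 310) * 100
Step 3: Elongation = 0.064516 * 100 = 6.4516% ≈ 6.5%

6.5%


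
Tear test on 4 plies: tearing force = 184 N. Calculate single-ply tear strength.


Formula: Per-ply strength = Total force / Number of plies
Per-ply = 184 N / 4
Per-ply = 46 N

46 N


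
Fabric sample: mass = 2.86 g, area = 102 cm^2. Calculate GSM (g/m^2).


Formula: GSM = mass_g / area_m2
Step 1: Convert area: 102 cm^2 = 102 / 10000 = 0.0102 m^2
Step 2: GSM = 2.86 g / 0.0102 m^2 = 280.4 g/m^2

280.4 g/m^2


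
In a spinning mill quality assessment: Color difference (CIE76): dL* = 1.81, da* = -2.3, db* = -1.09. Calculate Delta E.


Formula: Delta E = sqrt(dL*^2 + da*^2 + db*^2)
Step 1: dL*^2 = 1.81^2 = 3.2761
Step 2: da*^2 = (-2.3)^2 = 5.29
Step 3: db*^2 = (-1.09)^2 = 1.1881
Step 4: Sum = 3.2761 + 5.29 + 1.1881 = 9.7542
Step 5: Delta E = sqrt(9.7542) = 3.12

3.12 Delta E


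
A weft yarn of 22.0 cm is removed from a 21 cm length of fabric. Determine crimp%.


Formula: Crimp% = ((L_yarn - L_fabric) / L_fabric) * 100
Step 1: Extension = 22.0 - 21 = 1.0 cm
Step 2: Crimp% = (1.0 / 21) * 100
Step 3: Crimp% = 0.047619 * 100 = 4.7619% ≈ 4.8%

4.8%


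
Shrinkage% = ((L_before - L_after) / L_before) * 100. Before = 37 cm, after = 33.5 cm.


Formula: Shrinkage% = ((L_before - L_after) / L_before) * 100
Step 1: Shrinkage = 37 - 33.5 = 3.5 cm
Step 2: Shrinkage% = (3.5 / 37) * 100
Step 3: Shrinkage% = 0.094595 * 100 = 9.4595% ≈ 9.5%

9.5%


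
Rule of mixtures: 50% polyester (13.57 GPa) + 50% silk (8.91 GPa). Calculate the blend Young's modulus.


Formula: Blend property = (fraction_A * property_A) + (fraction_B * property_B)
Step 1: Contribution A = 50/100 * 13.57 GPa = 6.785 GPa
Step 2: Contribution B = 50/100 * 8.91 GPa = 4.455 GPa
Step 3: Blend Young's modulus = 6.785 + 4.455 = 11.24 GPa

11.24 GPa


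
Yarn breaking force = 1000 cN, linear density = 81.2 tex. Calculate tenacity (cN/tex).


Formula: Tenacity = Breaking force / Linear density
Tenacity = 1000 cN / 81.2 tex
Tenacity = 12.32 cN/tex

12.32 cN/tex


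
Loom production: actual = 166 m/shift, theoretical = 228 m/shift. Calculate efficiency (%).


Formula: Efficiency% = (Actual output / Theoretical output) * 100
Efficiency% = (166 / 228) * 100
Efficiency% = 0.72807 * 100 = 72.807% ≈ 72.8%

72.8%


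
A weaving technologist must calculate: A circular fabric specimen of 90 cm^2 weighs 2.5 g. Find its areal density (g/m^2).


Formula: GSM = mass_g / area_m2
Step 1: Convert area: 90 cm^2 = 90 / 10000 = 0.009 m^2
Step 2: GSM = 2.5 g / 0.009 m^2 = 277.8 g/m^2

277.8 g/m^2


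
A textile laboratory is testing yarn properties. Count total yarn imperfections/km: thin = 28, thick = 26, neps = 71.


Formula: Total = thin places + thick places + neps
Total = 28 + 26 + 71
Total = 125 imperfections/km

125 imperfections/km


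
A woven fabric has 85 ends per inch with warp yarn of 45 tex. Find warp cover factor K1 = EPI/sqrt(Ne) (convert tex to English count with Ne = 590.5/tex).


Formula: K1 = EPI / sqrt(Ne), with Ne = 590.5 / tex_warp
Step 1: Ne = 590.5 / 45 = 13.122
Step 2: sqrt(Ne) = sqrt(13.122) = 3.6224
Step 3: K1 = 85 / 3.6224 = 23.5

23.5


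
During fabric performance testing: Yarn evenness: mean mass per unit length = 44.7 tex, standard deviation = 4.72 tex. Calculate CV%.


Formula: CV% = (standard deviation / mean) * 100
Step 1: Ratio = 4.72 / 44.7 = 0.105593
Step 2: CV% = 0.105593 * 100 = 10.5593% ≈ 10.6%

10.6%


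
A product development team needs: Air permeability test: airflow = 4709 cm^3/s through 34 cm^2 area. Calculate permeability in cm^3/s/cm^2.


Formula: Air Permeability = Airflow / Test Area
AP = 4709 cm^3/s / 34 cm^2
AP = 138.5 cm^3/s/cm^2

138.5 cm^3/s/cm^2


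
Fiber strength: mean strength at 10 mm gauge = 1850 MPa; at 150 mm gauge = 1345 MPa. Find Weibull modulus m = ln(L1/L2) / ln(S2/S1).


Formula: m = ln(L1/L2) / ln(S2/S1)
Step 1: ln(L1/L2) = ln(10/150) = -2.70805
Step 2: S2/S1 = 1345/1850 = 0.72703
Step 3: ln(S2/S1) = ln(0.72703) = -0.31879
Step 4: m = -2.70805 / -0.31879 = 8.49

8.49 (Weibull m)


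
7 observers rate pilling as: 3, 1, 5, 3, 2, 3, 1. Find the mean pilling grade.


Formula: Mean = sum / count
Sum = 3 + 1 + 5 + 3 + 2 + 3 + 1 = 18
Mean = 18 / 7 = 2.6

2.6


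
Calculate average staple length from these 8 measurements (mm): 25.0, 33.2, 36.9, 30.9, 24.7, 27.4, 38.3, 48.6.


Formula: Mean = sum of lengths / count
Sum = 25.0 + 33.2 + 36.9 + 30.9 + 24.7 + 27.4 + 38.3 + 48.6
Sum = 265.0 mm
Mean = 265.0 / 8 = 33.13 mm

33.13 mm


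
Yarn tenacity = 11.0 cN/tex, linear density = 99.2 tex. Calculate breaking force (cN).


Formula: Breaking force = Tenacity * Linear density
F = 11.0 cN/tex * 99.2 tex
F = 1091.20 cN

1091.20 cN


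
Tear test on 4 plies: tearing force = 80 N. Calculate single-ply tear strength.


Formula: Per-ply strength = Total force / Number of plies
Per-ply = 80 N / 4
Per-ply = 20 N

20 N


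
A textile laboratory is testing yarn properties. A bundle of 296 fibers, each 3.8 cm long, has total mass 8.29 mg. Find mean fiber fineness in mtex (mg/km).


Formula: fineness (mtex) = mass (mg) / total length (km) = (mass_mg / total_length_m) * 1000
Step 1: Convert fiber length: 3.8 cm = 0.038 m
Step 2: Total fiber length = 296 * 0.038 = 11.248 m
Step 3: Linear density = 8.29 mg / 11.248 m = 0.7370 mg/m
Step 4: fineness = 0.7370 * 1000 = 737.0 mtex

737.0 mtex


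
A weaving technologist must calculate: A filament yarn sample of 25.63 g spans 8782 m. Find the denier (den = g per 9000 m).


Formula: den = (mass_g / length_m) * 9000
Substituting: den = (25.63 / 8782) * 9000
Intermediate: 25.63 / 8782 = 0.00291847 g/m
den = 0.00291847 * 9000 = 26.3 denier

26.3 denier


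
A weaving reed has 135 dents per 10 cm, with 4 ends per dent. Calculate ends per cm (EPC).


Formula: EPC = (dents per 10 cm * ends per dent) / 10
Step 1: Total ends per 10 cm = 135 * 4 = 540
Step 2: EPC = 540 / 10 = 54.0 ends/cm

54.0 ends/cm


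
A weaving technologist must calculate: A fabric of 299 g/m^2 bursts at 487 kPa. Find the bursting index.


Formula: Bursting Index = Bursting Strength / Fabric GSM
BI = 487 kPa / 299 g/m^2
BI = 1.629 kPa/(g/m^2)

1.629 kPa/(g/m^2)


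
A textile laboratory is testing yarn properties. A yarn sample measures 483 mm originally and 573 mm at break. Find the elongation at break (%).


Formula: Elongation (%) = ((L_break - L0) / L0) * 100
Step 1: Extension = 573 - 483 = 90 mm
Step 2: Elongation = (90 / 483) * 100
Step 3: Elongation = 0.186335 * 100 = 18.6335% ≈ 18.6%

18.6%


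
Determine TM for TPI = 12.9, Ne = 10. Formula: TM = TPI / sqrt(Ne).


Formula: TM = TPI / sqrt(Ne)
Step 1: sqrt(Ne) = sqrt(10) = 3.1623
Step 2: TM = 12.9 / 3.1623 = 4.08

4.08 TM


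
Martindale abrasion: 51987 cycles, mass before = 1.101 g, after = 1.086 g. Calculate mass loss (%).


Formula: Mass loss% = ((m_before - m_after) / m_before) * 100
Step 1: Mass loss = 1.101 - 1.086 = 0.015 g
Step 2: Ratio = 0.015 / 1.101 = 0.013624
Step 3: Mass loss% = 0.013624 * 100 = 1.3624% ≈ 1.36%

1.36%


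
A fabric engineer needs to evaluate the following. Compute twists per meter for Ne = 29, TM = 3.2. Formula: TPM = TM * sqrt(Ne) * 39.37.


Formula: TPM = TM * sqrt(Ne) * 39.37
Step 1: sqrt(Ne) = sqrt(29) = 5.3852
Step 2: TM * sqrt(Ne) = 3.2 * 5.3852 = 17.2326
Step 3: TPM = 17.2326 * 39.37 = 678 twists/m

678 twists/m


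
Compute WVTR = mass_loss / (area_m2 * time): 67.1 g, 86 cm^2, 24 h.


Formula: WVTR = mass_loss / (area * time)
Step 1: Convert area: 86 cm^2 = 0.0086 m^2
Step 2: WVTR = 67.1 g / (0.0086 m^2 * 24 h)
Step 3: WVTR = 67.1 / 0.2064 = 325.1 g/m^2/h

325.1 g/m^2/h


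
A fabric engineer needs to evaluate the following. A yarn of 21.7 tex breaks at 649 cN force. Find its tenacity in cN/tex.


Formula: Tenacity = Breaking force / Linear density
Tenacity = 649 cN / 21.7 tex
Tenacity = 29.91 cN/tex

29.91 cN/tex


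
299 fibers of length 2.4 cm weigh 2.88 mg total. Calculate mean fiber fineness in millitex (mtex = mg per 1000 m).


Formula: fineness (mtex) = mass (mg) / total length (km) = (mass_mg / total_length_m) * 1000
Step 1: Convert fiber length: 2.4 cm = 0.024 m
Step 2: Total fiber length = 299 * 0.024 = 7.176 m
Step 3: Linear density = 2.88 mg / 7.176 m = 0.4013 mg/m
Step 4: fineness = 0.4013 * 1000 = 401.3 mtex

401.3 mtex


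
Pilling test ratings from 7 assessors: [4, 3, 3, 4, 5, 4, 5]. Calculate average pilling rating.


Formula: Mean = sum / count
Sum = 4 + 3 + 3 + 4 + 5 + 4 + 5 = 28
Mean = 28 / 7 = 4.0

4.0


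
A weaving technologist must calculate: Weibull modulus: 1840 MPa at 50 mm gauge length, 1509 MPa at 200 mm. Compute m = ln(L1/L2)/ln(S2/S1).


Formula: m = ln(L1/L2) / ln(S2/S1)
Step 1: ln(L1/L2) = ln(50/200) = -1.38629
Step 2: S2/S1 = 1509/1840 = 0.82011
Step 3: ln(S2/S1) = ln(0.82011) = -0.19832
Step 4: m = -1.38629 / -0.19832 = 6.99

6.99 (Weibull m)


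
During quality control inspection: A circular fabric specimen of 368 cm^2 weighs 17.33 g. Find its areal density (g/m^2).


Formula: GSM = mass_g / area_m2
Step 1: Convert area: 368 cm^2 = 368 / 10000 = 0.0368 m^2
Step 2: GSM = 17.33 g / 0.0368 m^2 = 470.9 g/m^2

470.9 g/m^2


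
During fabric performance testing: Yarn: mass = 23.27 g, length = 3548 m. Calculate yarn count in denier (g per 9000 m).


Formula: den = (mass_g / length_m) * 9000
Substituting: den = (23.27 / 3548) * 9000
Intermediate: 23.27 / 3548 = 0.00655862 g/m
den = 0.00655862 * 9000 = 59.0 denier

59.0 denier


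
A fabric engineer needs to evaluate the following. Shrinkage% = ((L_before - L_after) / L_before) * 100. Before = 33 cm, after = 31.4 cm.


Formula: Shrinkage% = ((L_before - L_after) / L_before) * 100
Step 1: Shrinkage = 33 - 31.4 = 1.6 cm
Step 2: Shrinkage% = (1.6 / 33) * 100
Step 3: Shrinkage% = 0.048485 * 100 = 4.8485% ≈ 4.8%

4.8%


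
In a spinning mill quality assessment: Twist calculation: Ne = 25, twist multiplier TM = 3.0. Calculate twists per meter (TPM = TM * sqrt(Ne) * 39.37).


Formula: TPM = TM * sqrt(Ne) * 39.37
Step 1: sqrt(Ne) = sqrt(25) = 5
Step 2: TM * sqrt(Ne) = 3.0 * 5 = 15
Step 3: TPM = 15 * 39.37 = 591 twists/m

591 twists/m


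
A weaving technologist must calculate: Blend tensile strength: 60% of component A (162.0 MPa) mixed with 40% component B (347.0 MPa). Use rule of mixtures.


Formula: Blend property = (fraction_A * property_A) + (fraction_B * property_B)
Step 1: Contribution A = 60/100 * 162.0 MPa = 97.2 MPa
Step 2: Contribution B = 40/100 * 347.0 MPa = 138.8 MPa
Step 3: Blend tensile strength = 97.2 + 138.8 = 236.0 MPa

236.0 MPa


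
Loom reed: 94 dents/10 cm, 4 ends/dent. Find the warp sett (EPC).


Formula: EPC = (dents per 10 cm * ends per dent) / 10
Step 1: Total ends per 10 cm = 94 * 4 = 376
Step 2: EPC = 376 / 10 = 37.6 ends/cm

37.6 ends/cm


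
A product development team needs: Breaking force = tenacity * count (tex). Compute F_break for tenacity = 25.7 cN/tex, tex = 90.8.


Formula: Breaking force = Tenacity * Linear density
F = 25.7 cN/tex * 90.8 tex
F = 2333.56 cN

2333.56 cN


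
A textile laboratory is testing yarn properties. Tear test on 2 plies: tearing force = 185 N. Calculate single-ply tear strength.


Formula: Per-ply strength = Total force / Number of plies
Per-ply = 185 N / 2
Per-ply = 92.5 N

92.5 N


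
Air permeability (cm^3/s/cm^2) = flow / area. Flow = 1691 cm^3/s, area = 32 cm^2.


Formula: Air Permeability = Airflow / Test Area
AP = 1691 cm^3/s / 32 cm^2
AP = 52.8 cm^3/s/cm^2

52.8 cm^3/s/cm^2


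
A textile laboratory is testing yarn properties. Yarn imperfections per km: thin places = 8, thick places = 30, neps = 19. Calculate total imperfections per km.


Formula: Total = thin places + thick places + neps
Total = 8 + 30 + 19
Total = 57 imperfections/km

57 imperfections/km


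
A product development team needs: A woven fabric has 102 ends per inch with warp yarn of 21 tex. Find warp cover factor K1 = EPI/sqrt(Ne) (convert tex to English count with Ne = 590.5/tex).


Formula: K1 = EPI / sqrt(Ne), with Ne = 590.5 / tex_warp
Step 1: Ne = 590.5 / 21 = 28.119
Step 2: sqrt(Ne) = sqrt(28.119) = 5.3027
Step 3: K1 = 102 / 5.3027 = 19.2

19.2


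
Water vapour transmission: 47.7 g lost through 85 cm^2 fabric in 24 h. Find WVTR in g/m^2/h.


Formula: WVTR = mass_loss / (area * time)
Step 1: Convert area: 85 cm^2 = 0.0085 m^2
Step 2: WVTR = 47.7 g / (0.0085 m^2 * 24 h)
Step 3: WVTR = 47.7 / 0.204 = 233.8 g/m^2/h

233.8 g/m^2/h


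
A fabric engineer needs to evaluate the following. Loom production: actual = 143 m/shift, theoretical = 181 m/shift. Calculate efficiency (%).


Formula: Efficiency% = (Actual output / Theoretical output) * 100
Efficiency% = (143 / 181) * 100
Efficiency% = 0.790055 * 100 = 79.0055% ≈ 79.0%

79.0%


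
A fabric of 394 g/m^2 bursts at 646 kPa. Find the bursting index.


Formula: Bursting Index = Bursting Strength / Fabric GSM
BI = 646 kPa / 394 g/m^2
BI = 1.640 kPa/(g/m^2)

1.640 kPa/(g/m^2)


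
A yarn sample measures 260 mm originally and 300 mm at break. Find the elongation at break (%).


Formula: Elongation (%) = ((L_break - L0) / L0) * 100
Step 1: Extension = 300 - 260 = 40 mm
Step 2: Elongation = (40 / 260) * 100
Step 3: Elongation = 0.153846 * 100 = 15.3846% ≈ 15.4%

15.4%


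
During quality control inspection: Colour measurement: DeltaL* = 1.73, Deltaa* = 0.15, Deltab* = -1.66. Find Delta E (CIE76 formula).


Formula: Delta E = sqrt(dL*^2 + da*^2 + db*^2)
Step 1: dL*^2 = 1.73^2 = 2.9929
Step 2: da*^2 = 0.15^2 = 0.0225
Step 3: db*^2 = (-1.66)^2 = 2.7556
Step 4: Sum = 2.9929 + 0.0225 + 2.7556 = 5.771
Step 5: Delta E = sqrt(5.771) = 2.4

2.4 Delta E


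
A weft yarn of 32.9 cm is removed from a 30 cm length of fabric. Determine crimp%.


Formula: Crimp% = ((L_yarn - L_fabric) / L_fabric) * 100
Step 1: Extension = 32.9 - 30 = 2.9 cm
Step 2: Crimp% = (2.9 / 30) * 100
Step 3: Crimp% = 0.096667 * 100 = 9.6667% ≈ 9.7%

9.7%


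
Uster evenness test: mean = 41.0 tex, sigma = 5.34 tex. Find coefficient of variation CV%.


Formula: CV% = (standard deviation / mean) * 100
Step 1: Ratio = 5.34 / 41.0 = 0.130244
Step 2: CV% = 0.130244 * 100 = 13.0244% ≈ 13.0%

13.0%


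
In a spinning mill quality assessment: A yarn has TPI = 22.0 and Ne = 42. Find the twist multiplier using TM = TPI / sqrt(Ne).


Formula: TM = TPI / sqrt(Ne)
Step 1: sqrt(Ne) = sqrt(42) = 6.4807
Step 2: TM = 22.0 / 6.4807 = 3.39

3.39 TM


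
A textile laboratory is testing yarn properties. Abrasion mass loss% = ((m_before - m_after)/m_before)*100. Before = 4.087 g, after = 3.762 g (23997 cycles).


Formula: Mass loss% = ((m_before - m_after) / m_before) * 100
Step 1: Mass loss = 4.087 - 3.762 = 0.325 g
Step 2: Ratio = 0.325 / 4.087 = 0.0795204
Step 3: Mass loss% = 0.0795204 * 100 = 7.95204% ≈ 7.95%

7.95%


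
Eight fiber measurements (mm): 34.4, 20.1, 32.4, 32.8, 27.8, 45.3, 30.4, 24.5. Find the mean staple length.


Formula: Mean = sum of lengths / count
Sum = 34.4 + 20.1 + 32.4 + 32.8 + 27.8 + 45.3 + 30.4 + 24.5
Sum = 247.7 mm
Mean = 247.7 / 8 = 30.96 mm

30.96 mm


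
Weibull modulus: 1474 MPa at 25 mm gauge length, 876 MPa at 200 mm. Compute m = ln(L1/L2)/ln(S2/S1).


Formula: m = ln(L1/L2) / ln(S2/S1)
Step 1: ln(L1/L2) = ln(25/200) = -2.07944
Step 2: S2/S1 = 876/1474 = 0.5943
Step 3: ln(S2/S1) = ln(0.5943) = -0.52037
Step 4: m = -2.07944 / -0.52037 = 4.00

4.00 (Weibull m)


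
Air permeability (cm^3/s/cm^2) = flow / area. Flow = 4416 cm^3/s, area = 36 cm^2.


Formula: Air Permeability = Airflow / Test Area
AP = 4416 cm^3/s / 36 cm^2
AP = 122.7 cm^3/s/cm^2

122.7 cm^3/s/cm^2


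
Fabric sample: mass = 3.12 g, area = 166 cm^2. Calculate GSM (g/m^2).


Formula: GSM = mass_g / area_m2
Step 1: Convert area: 166 cm^2 = 166 / 10000 = 0.0166 m^2
Step 2: GSM = 3.12 g / 0.0166 m^2 = 188.0 g/m^2

188.0 g/m^2


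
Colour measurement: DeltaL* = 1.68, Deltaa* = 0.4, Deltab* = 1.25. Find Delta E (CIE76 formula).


Formula: Delta E = sqrt(dL*^2 + da*^2 + db*^2)
Step 1: dL*^2 = 1.68^2 = 2.8224
Step 2: da*^2 = 0.4^2 = 0.16
Step 3: db*^2 = 1.25^2 = 1.5625
Step 4: Sum = 2.8224 + 0.16 + 1.5625 = 4.5449
Step 5: Delta E = sqrt(4.5449) = 2.13

2.13 Delta E


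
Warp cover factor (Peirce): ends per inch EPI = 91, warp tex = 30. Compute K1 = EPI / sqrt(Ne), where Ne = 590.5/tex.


Formula: K1 = EPI / sqrt(Ne), with Ne = 590.5 / tex_warp
Step 1: Ne = 590.5 / 30 = 19.683
Step 2: sqrt(Ne) = sqrt(19.683) = 4.4366
Step 3: K1 = 91 / 4.4366 = 20.5

20.5


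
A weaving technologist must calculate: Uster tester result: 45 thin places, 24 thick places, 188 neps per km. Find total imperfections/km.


Formula: Total = thin places + thick places + neps
Total = 45 + 24 + 188
Total = 257 imperfections/km

257 imperfections/km


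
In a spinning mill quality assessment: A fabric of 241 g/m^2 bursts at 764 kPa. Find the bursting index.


Formula: Bursting Index = Bursting Strength / Fabric GSM
BI = 764 kPa / 241 g/m^2
BI = 3.170 kPa/(g/m^2)

3.170 kPa/(g/m^2)


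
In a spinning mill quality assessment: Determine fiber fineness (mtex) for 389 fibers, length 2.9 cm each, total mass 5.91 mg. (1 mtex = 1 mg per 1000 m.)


Formula: fineness (mtex) = mass (mg) / total length (km) = (mass_mg / total_length_m) * 1000
Step 1: Convert fiber length: 2.9 cm = 0.029 m
Step 2: Total fiber length = 389 * 0.029 = 11.281 m
Step 3: Linear density = 5.91 mg / 11.281 m = 0.5239 mg/m
Step 4: fineness = 0.5239 * 1000 = 523.9 mtex

523.9 mtex


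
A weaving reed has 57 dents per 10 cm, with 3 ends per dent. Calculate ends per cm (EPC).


Formula: EPC = (dents per 10 cm * ends per dent) / 10
Step 1: Total ends per 10 cm = 57 * 3 = 171
Step 2: EPC = 171 / 10 = 17.1 ends/cm

17.1 ends/cm


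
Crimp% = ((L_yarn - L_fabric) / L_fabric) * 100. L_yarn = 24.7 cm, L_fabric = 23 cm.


Formula: Crimp% = ((L_yarn - L_fabric) / L_fabric) * 100
Step 1: Extension = 24.7 - 23 = 1.7 cm
Step 2: Crimp% = (1.7 / 23) * 100
Step 3: Crimp% = 0.073913 * 100 = 7.3913% ≈ 7.4%

7.4%


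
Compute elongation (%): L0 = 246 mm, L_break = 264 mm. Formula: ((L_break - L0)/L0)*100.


Formula: Elongation (%) = ((L_break - L0) / L0) * 100
Step 1: Extension = 264 - 246 = 18 mm
Step 2: Elongation = (18 / 246) * 100
Step 3: Elongation = 0.073171 * 100 = 7.3171% ≈ 7.3%

7.3%


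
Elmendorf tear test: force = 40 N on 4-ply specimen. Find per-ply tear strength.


Formula: Per-ply strength = Total force / Number of plies
Per-ply = 40 N / 4
Per-ply = 10 N

10 N


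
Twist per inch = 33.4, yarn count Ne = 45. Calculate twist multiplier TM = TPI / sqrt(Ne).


Formula: TM = TPI / sqrt(Ne)
Step 1: sqrt(Ne) = sqrt(45) = 6.7082
Step 2: TM = 33.4 / 6.7082 = 4.98

4.98 TM


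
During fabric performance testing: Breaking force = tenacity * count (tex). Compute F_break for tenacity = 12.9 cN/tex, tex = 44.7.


Formula: Breaking force = Tenacity * Linear density
F = 12.9 cN/tex * 44.7 tex
F = 576.63 cN

576.63 cN


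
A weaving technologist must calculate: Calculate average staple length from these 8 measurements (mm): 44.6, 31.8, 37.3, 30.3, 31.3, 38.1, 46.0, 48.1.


Formula: Mean = sum of lengths / count
Sum = 44.6 + 31.8 + 37.3 + 30.3 + 31.3 + 38.1 + 46.0 + 48.1
Sum = 307.5 mm
Mean = 307.5 / 8 = 38.44 mm

38.44 mm


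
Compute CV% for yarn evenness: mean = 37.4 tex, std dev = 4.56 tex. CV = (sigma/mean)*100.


Formula: CV% = (standard deviation / mean) * 100
Step 1: Ratio = 4.56 / 37.4 = 0.121925
Step 2: CV% = 0.121925 * 100 = 12.1925% ≈ 12.2%

12.2%


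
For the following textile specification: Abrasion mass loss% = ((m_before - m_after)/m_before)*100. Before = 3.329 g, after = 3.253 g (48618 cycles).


Formula: Mass loss% = ((m_before - m_after) / m_before) * 100
Step 1: Mass loss = 3.329 - 3.253 = 0.076 g
Step 2: Ratio = 0.076 / 3.329 = 0.0228297
Step 3: Mass loss% = 0.0228297 * 100 = 2.28297% ≈ 2.28%

2.28%


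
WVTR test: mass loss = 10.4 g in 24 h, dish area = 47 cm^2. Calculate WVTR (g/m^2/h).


Formula: WVTR = mass_loss / (area * time)
Step 1: Convert area: 47 cm^2 = 0.0047 m^2
Step 2: WVTR = 10.4 g / (0.0047 m^2 * 24 h)
Step 3: WVTR = 10.4 / 0.1128 = 92.2 g/m^2/h

92.2 g/m^2/h


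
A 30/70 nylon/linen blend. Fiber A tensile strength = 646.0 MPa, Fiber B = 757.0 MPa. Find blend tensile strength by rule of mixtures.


Formula: Blend property = (fraction_A * property_A) + (fraction_B * property_B)
Step 1: Contribution A = 30/100 * 646.0 MPa = 193.8 MPa
Step 2: Contribution B = 70/100 * 757.0 MPa = 529.9 MPa
Step 3: Blend tensile strength = 193.8 + 529.9 = 723.7 MPa

723.7 MPa


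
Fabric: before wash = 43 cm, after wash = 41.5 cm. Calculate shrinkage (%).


Formula: Shrinkage% = ((L_before - L_after) / L_before) * 100
Step 1: Shrinkage = 43 - 41.5 = 1.5 cm
Step 2: Shrinkage% = (1.5 / 43) * 100
Step 3: Shrinkage% = 0.034884 * 100 = 3.4884% ≈ 3.5%

3.5%


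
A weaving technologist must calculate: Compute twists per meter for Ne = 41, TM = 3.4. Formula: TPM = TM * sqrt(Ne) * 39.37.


Formula: TPM = TM * sqrt(Ne) * 39.37
Step 1: sqrt(Ne) = sqrt(41) = 6.4031
Step 2: TM * sqrt(Ne) = 3.4 * 6.4031 = 21.7705
Step 3: TPM = 21.7705 * 39.37 = 857 twists/m

857 twists/m


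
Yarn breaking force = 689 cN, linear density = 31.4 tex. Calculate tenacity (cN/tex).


Formula: Tenacity = Breaking force / Linear density
Tenacity = 689 cN / 31.4 tex
Tenacity = 21.94 cN/tex

21.94 cN/tex


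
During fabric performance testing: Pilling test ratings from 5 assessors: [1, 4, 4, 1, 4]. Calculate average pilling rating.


Formula: Mean = sum / count
Sum = 1 + 4 + 4 + 1 + 4 = 14
Mean = 14 / 5 = 2.8

2.8


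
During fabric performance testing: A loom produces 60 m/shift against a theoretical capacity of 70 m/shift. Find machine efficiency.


Formula: Efficiency% = (Actual output / Theoretical output) * 100
Efficiency% = (60 / 70) * 100
Efficiency% = 0.857143 * 100 = 85.7143% ≈ 85.7%

85.7%
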